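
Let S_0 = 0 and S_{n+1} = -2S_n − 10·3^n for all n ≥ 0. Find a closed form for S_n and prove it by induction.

Claim: S_n = 2·(-2)^n − 2·3^n.

Base case: S_0 = 0, and 2·(-2)^0 − 2·3^0 = 2 − 2 = 0.
Assume S_m = 2·(-2)^m − 2·3^m for some m ≥ 0.
Then S_{m+1} = -2S_m − 10·3^m = -2·(2·(-2)^m − 2·3^m) − 10·3^m = 2·(-2)^{m+1} + 4·3^m − 10·3^m = 2·(-2)^{m+1} − 6·3^m = 2·(-2)^{m+1} − 2·3^{m+1}.
This completes the inductive step, so S_n = 2·(-2)^n − 2·3^n for all n ≥ 0.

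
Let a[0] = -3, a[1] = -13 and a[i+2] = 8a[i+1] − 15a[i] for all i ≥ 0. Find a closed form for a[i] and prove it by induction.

Claim: a[i] = -3^i − 2·5^i.

Base cases: a[0] = -3 and -3^0 − 2·5^0 = -3; a[1] = -13 and -3^1 − 2·5^1 = -13.
Assume a[t] = -3^t − 2·5^t for all 0 ≤ t ≤ j, where j ≥ 1.
Then a[j+1] = 8a[j] − 15a[j−1] = 8·(-3^j − 2·5^j) − 15·(-3^{j−1} − 2·5^{j−1}) = -(8·3 − 15)3^{j−1} − 2·(8·5 − 15)5^{j−1} = -9·3^{j−1} − 50·5^{j−1} = -3^{j+1} − 2·5^{j+1}.
So the formula holds for j+1, and by strong induction a[i] = -3^i − 2·5^i for all i ≥ 0.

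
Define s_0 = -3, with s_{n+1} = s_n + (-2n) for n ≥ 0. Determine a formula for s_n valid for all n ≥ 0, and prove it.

Claim: s_n = -n^2 + n − 3.

Base case: s_0 = -3, and -0^2 + 0 − 3 = -3.
Assume s_j = -j^2 + j − 3.
Then s_{j+1} = s_j + (-2j) = (-j^2 + j − 3) + (-2j) = -j^2 − j − 3,
and -(j+1)^2 + (j+1) − 3 = -j^2 − j − 3.
By induction, s_n = -n^2 + n − 3 for all n ≥ 0.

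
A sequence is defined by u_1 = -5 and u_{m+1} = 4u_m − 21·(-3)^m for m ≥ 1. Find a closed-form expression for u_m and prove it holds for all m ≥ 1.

Claim: u_m = 4^m + 3·(-3)^m.

Base case: u_1 = -5, and 4^1 + 3·(-3)^1 = 4 − 9 = -5.
Assume u_k = 4^k + 3·(-3)^k for some k ≥ 1.
Then u_{k+1} = 4u_k − 21·(-3)^k = 4·(4^k + 3·(-3)^k) − 21·(-3)^k = 4^{k+1} + 12·(-3)^k − 21·(-3)^k = 4^{k+1} − 9·(-3)^k = 4^{k+1} + 3·(-3)^{k+1}.
So the formula holds for k+1, and by induction u_m = 4^m + 3·(-3)^m for all m ≥ 1.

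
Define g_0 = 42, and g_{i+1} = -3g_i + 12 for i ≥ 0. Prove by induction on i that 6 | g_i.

Base case: g_0 = 42 = 6·7, so 6 | g_0.
Assume 6 | g_j, so g_j = 6t for some integer t.
Then g_{j+1} = -3g_j + 12 = -3·(6t) + 12 = 6(-3t + 2), so 6 | g_{j+1}.
By induction, 6 | g_i for all i ≥ 0.

6 | g_i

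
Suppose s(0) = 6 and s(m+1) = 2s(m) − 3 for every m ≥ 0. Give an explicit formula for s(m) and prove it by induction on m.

Claim: s(m) = 3·2^m + 3.

Base case: s(0) = 6, and 3·2^0 + 3 = 3 + 3 = 6.
Assume s(r) = 3·2^r + 3 for some r ≥ 0.
Then s(r+1) = 2s(r) − 3 = 2·(3·2^r + 3) − 3 = 6·2^r + 6 − 3 = 3·2^{r+1} + 3.
This completes the inductive step, so s(m) = 3·2^m + 3 for all m ≥ 0.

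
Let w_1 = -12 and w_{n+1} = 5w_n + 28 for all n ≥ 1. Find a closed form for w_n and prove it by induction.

Claim: w_n = -5^n − 7.

Base case: w_1 = -12, and -5^1 − 7 = -5 − 7 = -12.
Assume w_r = -5^r − 7 for some r ≥ 1.
Then w_{r+1} = 5w_r + 28 = 5·(-5^r − 7) + 28 = -5^{r+1} − 35 + 28 = -5^{r+1} − 7.
By induction, w_n = -5^n − 7 for all n ≥ 1.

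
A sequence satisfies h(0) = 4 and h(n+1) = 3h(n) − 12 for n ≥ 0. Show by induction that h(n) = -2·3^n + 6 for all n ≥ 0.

Base case: h(0) = 4, and -2·3^0 + 6 = -2 + 6 = 4.
Assume h(m) = -2·3^m + 6 for some m ≥ 0.
Then h(m+1) = 3h(m) − 12 = 3·(-2·3^m + 6) − 12 = -6·3^m + 18 − 12 = -2·3^{m+1} + 6.
So the formula holds for m+1, and by induction h(n) = -2·3^n + 6 for all n ≥ 0.

h(n) = -2·3^n + 6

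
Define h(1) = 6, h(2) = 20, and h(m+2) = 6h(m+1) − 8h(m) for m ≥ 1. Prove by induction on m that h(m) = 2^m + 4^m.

Base cases: h(1) = 6 and 2^1 + 4^1 = 6; h(2) = 20 and 2^2 + 4^2 = 20.
Assume h(j) = 2^j + 4^j for all 1 ≤ j ≤ r, where r ≥ 2.
Then h(r+1) = 6h(r) − 8h(r−1) = 6·(2^r + 4^r) − 8·(2^{r−1} + 4^{r−1}) = (6·2 − 8)2^{r−1} + (6·4 − 8)4^{r−1} = 4·2^{r−1} + 16·4^{r−1} = 2^{r+1} + 4^{r+1}.
Hence h(m) = 2^m + 4^m for every m ≥ 1, by strong induction.

h(m) = 2^m + 4^m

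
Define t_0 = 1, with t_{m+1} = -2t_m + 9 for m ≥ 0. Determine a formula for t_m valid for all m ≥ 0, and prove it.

Claim: t_m = -2·(-2)^m + 3.

Base case: t_0 = 1, and -2·(-2)^0 + 3 = -2 + 3 = 1.
Assume t_r = -2·(-2)^r + 3 for some r ≥ 0.
Then t_{r+1} = -2t_r + 9 = -2·(-2·(-2)^r + 3) + 9 = 4·(-2)^r − 6 + 9 = -2·(-2)^{r+1} + 3.
By induction, t_m = -2·(-2)^m + 3 for all m ≥ 0.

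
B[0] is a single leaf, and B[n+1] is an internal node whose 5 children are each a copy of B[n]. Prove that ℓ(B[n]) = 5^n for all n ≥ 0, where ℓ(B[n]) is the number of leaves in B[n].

Base case: ℓ(B[0]) = 1, and 5^0 = 1.
Assume ℓ(B[k]) = 5^k.
Then ℓ(B[k+1]) = 5·ℓ(B[k]) = 5·5^k = 5^{k+1}.
So the formula holds for k+1, and by induction ℓ(B[n]) = 5^n for all n ≥ 0.

ℓ(B[n]) = 5^n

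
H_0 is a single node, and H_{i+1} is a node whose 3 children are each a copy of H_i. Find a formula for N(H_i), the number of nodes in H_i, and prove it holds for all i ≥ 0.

Claim: N(H_i) = (3^{i+1} − 1)/2.

Base case: N(H_0) = 1, and (3^{0+1} − 1)/2 = 1.
Assume N(H_j) = (3^{j+1} − 1)/2.
Then N(H_{j+1}) = 1 + 3N(H_j) = 1 + 3·(3^{j+1} − 1)/2 = 1 + (3^{j+2} − 3)/2 = (2 + 3^{j+2} − 3)/2 = (3^{j+2} − 1)/2.
By induction, N(H_i) = (3^{i+1} − 1)/2 for all i ≥ 0.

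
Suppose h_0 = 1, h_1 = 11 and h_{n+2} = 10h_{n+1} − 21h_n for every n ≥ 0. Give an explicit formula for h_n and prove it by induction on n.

Claim: h_n = -3^n + 2·7^n.

Base cases: h_0 = 1 and -3^0 + 2·7^0 = 1; h_1 = 11 and -3^1 + 2·7^1 = 11.
Assume h_i = -3^i + 2·7^i for all 0 ≤ i ≤ j, where j ≥ 1.
Then h_{j+1} = 10h_j − 21h_{j−1} = 10·(-3^j + 2·7^j) − 21·(-3^{j−1} + 2·7^{j−1}) = -(10·3 − 21)3^{j−1} + 2·(10·7 − 21)7^{j−1} = -9·3^{j−1} + 98·7^{j−1} = -3^{j+1} + 2·7^{j+1}.
This completes the inductive step, so h_n = -3^n + 2·7^n for all n ≥ 0.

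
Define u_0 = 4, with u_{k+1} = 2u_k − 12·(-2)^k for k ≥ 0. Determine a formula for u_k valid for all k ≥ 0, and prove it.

Claim: u_k = 2^k + 3·(-2)^k.

Base case: u_0 = 4, and 2^0 + 3·(-2)^0 = 1 + 3 = 4.
Assume u_r = 2^r + 3·(-2)^r for some r ≥ 0.
Then u_{r+1} = 2u_r − 12·(-2)^r = 2·(2^r + 3·(-2)^r) − 12·(-2)^r = 2^{r+1} + 6·(-2)^r − 12·(-2)^r = 2^{r+1} − 6·(-2)^r = 2^{r+1} + 3·(-2)^{r+1}.
So the formula holds for r+1, and by induction u_k = 2^k + 3·(-2)^k for all k ≥ 0.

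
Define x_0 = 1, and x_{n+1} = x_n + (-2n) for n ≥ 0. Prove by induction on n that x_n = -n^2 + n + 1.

Base case: x_0 = 1, and -0^2 + 0 + 1 = 1.
Assume x_m = -m^2 + m + 1.
Then x_{m+1} = x_m + (-2m) = (-m^2 + m + 1) + (-2m) = -m^2 − m + 1,
and -(m+1)^2 + (m+1) + 1 = -m^2 − m + 1.
Hence x_n = -n^2 + n + 1 for every n ≥ 0, by induction.

x_n = -n^2 + n + 1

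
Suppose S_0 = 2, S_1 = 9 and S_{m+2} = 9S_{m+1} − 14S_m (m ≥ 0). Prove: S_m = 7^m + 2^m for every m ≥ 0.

Base cases: S_0 = 2 and 7^0 + 2^0 = 2; S_1 = 9 and 7^1 + 2^1 = 9.
Assume S_j = 7^j + 2^j for all 0 ≤ j ≤ r, where r ≥ 1.
Then S_{r+1} = 9S_r − 14S_{r−1} = 9·(7^r + 2^r) − 14·(7^{r−1} + 2^{r−1}) = (9·7 − 14)7^{r−1} + (9·2 − 14)2^{r−1} = 49·7^{r−1} + 4·2^{r−1} = 7^{r+1} + 2^{r+1}.
This completes the inductive step, so S_m = 7^m + 2^m for all m ≥ 0.

S_m = 7^m + 2^m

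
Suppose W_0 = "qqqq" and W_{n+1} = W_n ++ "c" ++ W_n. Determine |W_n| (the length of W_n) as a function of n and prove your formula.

Claim: |W_n| = 5·2^n − 1.

Base case: |W_0| = 4, and 5·2^0 − 1 = 4.
Assume |W_r| = 5·2^r − 1.
Then |W_{r+1}| = |W_r| + 1 + |W_r| = 2|W_r| + 1 = 2(5·2^r − 1) + 1 = 5·2^{r+1} − 2 + 1 = 5·2^{r+1} − 1.
By induction, |W_n| = 5·2^n − 1 for all n ≥ 0.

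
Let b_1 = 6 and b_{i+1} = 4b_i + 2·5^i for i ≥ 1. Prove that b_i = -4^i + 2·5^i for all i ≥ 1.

Base case: b_1 = 6, and -4^1 + 2·5^1 = -4 + 10 = 6.
Assume b_j = -4^j + 2·5^j for some j ≥ 1.
Then b_{j+1} = 4b_j + 2·5^j = 4·(-4^j + 2·5^j) + 2·5^j = -4^{j+1} + 8·5^j + 2·5^j = -4^{j+1} + 10·5^j = -4^{j+1} + 2·5^{j+1}.
This completes the inductive step, so b_i = -4^i + 2·5^i for all i ≥ 1.

b_i = -4^i + 2·5^i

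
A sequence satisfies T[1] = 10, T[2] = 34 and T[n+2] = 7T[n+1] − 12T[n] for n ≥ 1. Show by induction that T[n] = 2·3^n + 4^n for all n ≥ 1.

Base cases: T[1] = 10 and 2·3^1 + 4^1 = 10; T[2] = 34 and 2·3^2 + 4^2 = 34.
Assume T[j] = 2·3^j + 4^j for all 1 ≤ j ≤ k, where k ≥ 2.
Then T[k+1] = 7T[k] − 12T[k−1] = 7·(2·3^k + 4^k) − 12·(2·3^{k−1} + 4^{k−1}) = 2·(7·3 − 12)3^{k−1} + (7·4 − 12)4^{k−1} = 18·3^{k−1} + 16·4^{k−1} = 2·3^{k+1} + 4^{k+1}.
By strong induction, T[n] = 2·3^n + 4^n for all n ≥ 1.

T[n] = 2·3^n + 4^n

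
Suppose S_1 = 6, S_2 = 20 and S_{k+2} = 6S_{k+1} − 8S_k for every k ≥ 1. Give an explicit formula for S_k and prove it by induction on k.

Claim: S_k = 4^k + 2^k.

Base cases: S_1 = 6 and 4^1 + 2^1 = 6; S_2 = 20 and 4^2 + 2^2 = 20.
Assume S_i = 4^i + 2^i for all 1 ≤ i ≤ j, where j ≥ 2.
Then S_{j+1} = 6S_j − 8S_{j−1} = 6·(4^j + 2^j) − 8·(4^{j−1} + 2^{j−1}) = (6·4 − 8)4^{j−1} + (6·2 − 8)2^{j−1} = 16·4^{j−1} + 4·2^{j−1} = 4^{j+1} + 2^{j+1}.
So the formula holds for j+1, and by strong induction S_k = 4^k + 2^k for all k ≥ 1.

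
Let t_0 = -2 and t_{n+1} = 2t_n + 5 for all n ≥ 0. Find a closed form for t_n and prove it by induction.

Claim: t_n = 3·2^n − 5.

Base case: t_0 = -2, and 3·2^0 − 5 = 3 − 5 = -2.
Assume t_k = 3·2^k − 5 for some k ≥ 0.
Then t_{k+1} = 2t_k + 5 = 2·(3·2^k − 5) + 5 = 6·2^k − 10 + 5 = 3·2^{k+1} − 5.
By induction, t_n = 3·2^n − 5 for all n ≥ 0.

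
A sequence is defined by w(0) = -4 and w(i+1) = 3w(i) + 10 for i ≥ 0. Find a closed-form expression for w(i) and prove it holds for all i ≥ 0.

Claim: w(i) = 3^i − 5.

Base case: w(0) = -4, and 3^0 − 5 = 1 − 5 = -4.
Assume w(m) = 3^m − 5 for some m ≥ 0.
Then w(m+1) = 3w(m) + 10 = 3·(3^m − 5) + 10 = 3^{m+1} − 15 + 10 = 3^{m+1} − 5.
This completes the inductive step, so w(i) = 3^i − 5 for all i ≥ 0.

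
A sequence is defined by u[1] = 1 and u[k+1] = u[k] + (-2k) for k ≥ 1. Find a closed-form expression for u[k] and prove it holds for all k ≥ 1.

Claim: u[k] = -k^2 + k + 1.

Base case: u[1] = 1, and -1^2 + 1 + 1 = 1.
Assume u[r] = -r^2 + r + 1.
Then u[r+1] = u[r] + (-2r) = (-r^2 + r + 1) + (-2r) = -r^2 − r + 1,
and -(r+1)^2 + (r+1) + 1 = -r^2 − r + 1.
By induction, u[k] = -k^2 + k + 1 for all k ≥ 1.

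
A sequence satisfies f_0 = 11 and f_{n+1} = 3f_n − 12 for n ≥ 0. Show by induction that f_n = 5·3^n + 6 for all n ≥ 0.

Base case: f_0 = 11, and 5·3^0 + 6 = 5 + 6 = 11.
Assume f_m = 5·3^m + 6 for some m ≥ 0.
Then f_{m+1} = 3f_m − 12 = 3·(5·3^m + 6) − 12 = 15·3^m + 18 − 12 = 5·3^{m+1} + 6.
So the formula holds for m+1, and by induction f_n = 5·3^n + 6 for all n ≥ 0.

f_n = 5·3^n + 6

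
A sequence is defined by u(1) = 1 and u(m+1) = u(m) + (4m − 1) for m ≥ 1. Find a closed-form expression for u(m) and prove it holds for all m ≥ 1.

Claim: u(m) = 2m^2 − 3m + 2.

Base case: u(1) = 1, and 2·1^2 − 3·1 + 2 = 1.
Assume u(j) = 2j^2 − 3j + 2.
Then u(j+1) = u(j) + (4j − 1) = (2j^2 − 3j + 2) + (4j − 1) = 2j^2 + j + 1,
and 2·(j+1)^2 − 3·(j+1) + 2 = 2j^2 + j + 1.
This completes the inductive step, so u(m) = 2m^2 − 3m + 2 for all m ≥ 1.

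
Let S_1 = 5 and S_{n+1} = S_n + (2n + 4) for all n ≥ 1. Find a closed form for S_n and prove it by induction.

Claim: S_n = n^2 + 3n + 1.

Base case: S_1 = 5, and 1^2 + 3·1 + 1 = 5.
Assume S_k = k^2 + 3k + 1.
Then S_{k+1} = S_k + (2k + 4) = (k^2 + 3k + 1) + (2k + 4) = k^2 + 5k + 5,
and (k+1)^2 + 3·(k+1) + 1 = k^2 + 5k + 5.
Hence S_n = n^2 + 3n + 1 for every n ≥ 1, by induction.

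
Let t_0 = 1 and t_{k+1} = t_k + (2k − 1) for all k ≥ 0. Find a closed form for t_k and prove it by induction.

Claim: t_k = k^2 − 2k + 1.

Base case: t_0 = 1, and 0^2 − 2·0 + 1 = 1.
Assume t_r = r^2 − 2r + 1.
Then t_{r+1} = t_r + (2r − 1) = (r^2 − 2r + 1) + (2r − 1) = r^2,
and (r+1)^2 − 2·(r+1) + 1 = r^2.
By induction, t_k = k^2 − 2k + 1 for all k ≥ 0.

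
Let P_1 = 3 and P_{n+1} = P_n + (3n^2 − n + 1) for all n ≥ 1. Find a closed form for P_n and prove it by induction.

Claim: P_n = n^3 − 2n^2 + 2n + 2.

Base case: P_1 = 3, and 1^3 − 2·1^2 + 2·1 + 2 = 3.
Assume P_k = k^3 − 2k^2 + 2k + 2.
Then P_{k+1} = P_k + (3k^2 − k + 1) = (k^3 − 2k^2 + 2k + 2) + (3k^2 − k + 1) = k^3 + k^2 + k + 3,
and (k+1)^3 − 2·(k+1)^2 + 2·(k+1) + 2 = k^3 + k^2 + k + 3.
This completes the inductive step, so P_n = n^3 − 2n^2 + 2n + 2 for all n ≥ 1.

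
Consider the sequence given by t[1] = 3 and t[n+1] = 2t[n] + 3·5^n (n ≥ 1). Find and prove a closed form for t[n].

Claim: t[n] = -2^n + 5^n.

Base case: t[1] = 3, and -2^1 + 5^1 = -2 + 5 = 3.
Assume t[m] = -2^m + 5^m for some m ≥ 1.
Then t[m+1] = 2t[m] + 3·5^m = 2·(-2^m + 5^m) + 3·5^m = -2^{m+1} + 2·5^m + 3·5^m = -2^{m+1} + 5·5^m = -2^{m+1} + 5^{m+1}.
So the formula holds for m+1, and by induction t[n] = -2^n + 5^n for all n ≥ 1.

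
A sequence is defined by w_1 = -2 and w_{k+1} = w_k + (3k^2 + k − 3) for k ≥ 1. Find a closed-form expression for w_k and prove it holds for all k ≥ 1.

Claim: w_k = k^3 − k^2 − 3k + 1.

Base case: w_1 = -2, and 1^3 − 1^2 − 3·1 + 1 = -2.
Assume w_r = r^3 − r^2 − 3r + 1.
Then w_{r+1} = w_r + (3r^2 + r − 3) = (r^3 − r^2 − 3r + 1) + (3r^2 + r − 3) = r^3 + 2r^2 − 2r − 2,
and (r+1)^3 − (r+1)^2 − 3·(r+1) + 1 = r^3 + 2r^2 − 2r − 2.
By induction, w_k = k^3 − k^2 − 3k + 1 for all k ≥ 1.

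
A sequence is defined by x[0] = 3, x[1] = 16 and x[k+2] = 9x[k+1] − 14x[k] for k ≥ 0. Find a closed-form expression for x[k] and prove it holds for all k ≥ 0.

Claim: x[k] = 2·7^k + 2^k.

Base cases: x[0] = 3 and 2·7^0 + 2^0 = 3; x[1] = 16 and 2·7^1 + 2^1 = 16.
Assume x[i] = 2·7^i + 2^i for all 0 ≤ i ≤ j, where j ≥ 1.
Then x[j+1] = 9x[j] − 14x[j−1] = 9·(2·7^j + 2^j) − 14·(2·7^{j−1} + 2^{j−1}) = 2·(9·7 − 14)7^{j−1} + (9·2 − 14)2^{j−1} = 98·7^{j−1} + 4·2^{j−1} = 2·7^{j+1} + 2^{j+1}.
By strong induction, x[k] = 2·7^k + 2^k for all k ≥ 0.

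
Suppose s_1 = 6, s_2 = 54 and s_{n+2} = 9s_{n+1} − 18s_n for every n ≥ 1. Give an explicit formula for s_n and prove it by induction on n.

Claim: s_n = 2·6^n − 2·3^n.

Base cases: s_1 = 6 and 2·6^1 − 2·3^1 = 6; s_2 = 54 and 2·6^2 − 2·3^2 = 54.
Assume s_i = 2·6^i − 2·3^i for all 1 ≤ i ≤ j, where j ≥ 2.
Then s_{j+1} = 9s_j − 18s_{j−1} = 9·(2·6^j − 2·3^j) − 18·(2·6^{j−1} − 2·3^{j−1}) = 2·(9·6 − 18)6^{j−1} − 2·(9·3 − 18)3^{j−1} = 72·6^{j−1} − 18·3^{j−1} = 2·6^{j+1} − 2·3^{j+1}.
So the formula holds for j+1, and by strong induction s_n = 2·6^n − 2·3^n for all n ≥ 1.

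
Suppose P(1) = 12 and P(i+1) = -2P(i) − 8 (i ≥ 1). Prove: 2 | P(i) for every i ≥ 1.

Base case: P(1) = 12 = 2·6, so 2 | P(1).
Assume 2 | P(m), so P(m) = 2t for some integer t.
Then P(m+1) = -2P(m) − 8 = -2·(2t) − 8 = 2(-2t − 4), so 2 | P(m+1).
So the property holds for m+1, and by induction 2 | P(i) for all i ≥ 1.

2 | P(i)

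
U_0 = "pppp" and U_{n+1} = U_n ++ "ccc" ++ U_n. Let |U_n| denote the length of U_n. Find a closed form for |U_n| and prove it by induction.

Claim: |U_n| = 7·2^n − 3.

Base case: |U_0| = 4, and 7·2^0 − 3 = 4.
Assume |U_k| = 7·2^k − 3.
Then |U_{k+1}| = |U_k| + 3 + |U_k| = 2|U_k| + 3 = 2(7·2^k − 3) + 3 = 7·2^{k+1} − 6 + 3 = 7·2^{k+1} − 3.
So the formula holds for k+1, and by induction |U_n| = 7·2^n − 3 for all n ≥ 0.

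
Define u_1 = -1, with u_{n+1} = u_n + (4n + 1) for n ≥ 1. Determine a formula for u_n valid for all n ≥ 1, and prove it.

Claim: u_n = 2n^2 − n − 2.

Base case: u_1 = -1, and 2·1^2 − 1 − 2 = -1.
Assume u_r = 2r^2 − r − 2.
Then u_{r+1} = u_r + (4r + 1) = (2r^2 − r − 2) + (4r + 1) = 2r^2 + 3r − 1,
and 2·(r+1)^2 − (r+1) − 2 = 2r^2 + 3r − 1.
This completes the inductive step, so u_n = 2n^2 − n − 2 for all n ≥ 1.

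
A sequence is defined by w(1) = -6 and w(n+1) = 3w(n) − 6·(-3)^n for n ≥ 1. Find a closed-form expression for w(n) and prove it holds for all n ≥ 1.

Claim: w(n) = -3^n + (-3)^n.

Base case: w(1) = -6, and -3^1 + (-3)^1 = -3 − 3 = -6.
Assume w(r) = -3^r + (-3)^r for some r ≥ 1.
Then w(r+1) = 3w(r) − 6·(-3)^r = 3·(-3^r + (-3)^r) − 6·(-3)^r = -3^{r+1} + 3·(-3)^r − 6·(-3)^r = -3^{r+1} − 3·(-3)^r = -3^{r+1} + (-3)^{r+1}.
By induction, w(n) = -3^n + (-3)^n for all n ≥ 1.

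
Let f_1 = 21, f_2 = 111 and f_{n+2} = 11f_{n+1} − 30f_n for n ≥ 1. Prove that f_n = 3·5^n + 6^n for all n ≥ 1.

Base cases: f_1 = 21 and 3·5^1 + 6^1 = 21; f_2 = 111 and 3·5^2 + 6^2 = 111.
Assume f_j = 3·5^j + 6^j for all 1 ≤ j ≤ m, where m ≥ 2.
Then f_{m+1} = 11f_m − 30f_{m−1} = 11·(3·5^m + 6^m) − 30·(3·5^{m−1} + 6^{m−1}) = 3·(11·5 − 30)5^{m−1} + (11·6 − 30)6^{m−1} = 75·5^{m−1} + 36·6^{m−1} = 3·5^{m+1} + 6^{m+1}.
By strong induction, f_n = 3·5^n + 6^n for all n ≥ 1.

f_n = 3·5^n + 6^n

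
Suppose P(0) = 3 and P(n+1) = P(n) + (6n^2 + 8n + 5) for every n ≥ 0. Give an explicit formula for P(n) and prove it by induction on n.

Claim: P(n) = 2n^3 + n^2 + 2n + 3.

Base case: P(0) = 3, and 2·0^3 + 0^2 + 2·0 + 3 = 3.
Assume P(j) = 2j^3 + j^2 + 2j + 3.
Then P(j+1) = P(j) + (6j^2 + 8j + 5) = (2j^3 + j^2 + 2j + 3) + (6j^2 + 8j + 5) = 2j^3 + 7j^2 + 10j + 8,
and 2·(j+1)^3 + (j+1)^2 + 2·(j+1) + 3 = 2j^3 + 7j^2 + 10j + 8.
Hence P(n) = 2n^3 + n^2 + 2n + 3 for every n ≥ 0, by induction.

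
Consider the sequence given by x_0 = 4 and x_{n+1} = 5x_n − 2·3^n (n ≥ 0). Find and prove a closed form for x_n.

Claim: x_n = 3·5^n + 3^n.

Base case: x_0 = 4, and 3·5^0 + 3^0 = 3 + 1 = 4.
Assume x_j = 3·5^j + 3^j for some j ≥ 0.
Then x_{j+1} = 5x_j − 2·3^j = 5·(3·5^j + 3^j) − 2·3^j = 3·5^{j+1} + 5·3^j − 2·3^j = 3·5^{j+1} + 3·3^j = 3·5^{j+1} + 3^{j+1}.
By induction, x_n = 3·5^n + 3^n for all n ≥ 0.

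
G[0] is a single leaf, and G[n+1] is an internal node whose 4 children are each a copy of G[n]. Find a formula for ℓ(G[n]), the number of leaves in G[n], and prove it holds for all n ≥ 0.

Claim: ℓ(G[n]) = 4^n.

Base case: ℓ(G[0]) = 1, and 4^0 = 1.
Assume ℓ(G[r]) = 4^r.
Then ℓ(G[r+1]) = 4·ℓ(G[r]) = 4·4^r = 4^{r+1}.
Hence ℓ(G[n]) = 4^n for every n ≥ 0, by induction.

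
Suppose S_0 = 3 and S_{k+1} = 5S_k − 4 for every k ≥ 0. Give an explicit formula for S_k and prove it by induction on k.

Claim: S_k = 2·5^k + 1.

Base case: S_0 = 3, and 2·5^0 + 1 = 2 + 1 = 3.
Assume S_j = 2·5^j + 1 for some j ≥ 0.
Then S_{j+1} = 5S_j − 4 = 5·(2·5^j + 1) − 4 = 10·5^j + 5 − 4 = 2·5^{j+1} + 1.
Hence S_k = 2·5^k + 1 for every k ≥ 0, by induction.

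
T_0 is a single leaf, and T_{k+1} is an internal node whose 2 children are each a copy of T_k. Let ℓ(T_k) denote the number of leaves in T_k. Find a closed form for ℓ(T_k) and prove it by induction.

Claim: ℓ(T_k) = 2^k.

Base case: ℓ(T_0) = 1, and 2^0 = 1.
Assume ℓ(T_r) = 2^r.
Then ℓ(T_{r+1}) = 2·ℓ(T_r) = 2·2^r = 2^{r+1}.
This completes the inductive step, so ℓ(T_k) = 2^k for all k ≥ 0.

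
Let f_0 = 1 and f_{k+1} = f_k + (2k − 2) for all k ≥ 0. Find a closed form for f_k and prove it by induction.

Claim: f_k = k^2 − 3k + 1.

Base case: f_0 = 1, and 0^2 − 3·0 + 1 = 1.
Assume f_m = m^2 − 3m + 1.
Then f_{m+1} = f_m + (2m − 2) = (m^2 − 3m + 1) + (2m − 2) = m^2 − m − 1,
and (m+1)^2 − 3·(m+1) + 1 = m^2 − m − 1.
By induction, f_k = k^2 − 3k + 1 for all k ≥ 0.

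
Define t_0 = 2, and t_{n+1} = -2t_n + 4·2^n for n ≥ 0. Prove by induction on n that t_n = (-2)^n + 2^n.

Base case: t_0 = 2, and (-2)^0 + 2^0 = 1 + 1 = 2.
Assume t_r = (-2)^r + 2^r for some r ≥ 0.
Then t_{r+1} = -2t_r + 4·2^r = -2·((-2)^r + 2^r) + 4·2^r = (-2)^{r+1} − 2·2^r + 4·2^r = (-2)^{r+1} + 2·2^r = (-2)^{r+1} + 2^{r+1}.
By induction, t_n = (-2)^n + 2^n for all n ≥ 0.

t_n = (-2)^n + 2^n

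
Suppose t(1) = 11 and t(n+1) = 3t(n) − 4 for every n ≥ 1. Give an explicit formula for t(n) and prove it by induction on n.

Claim: t(n) = 3^{n+1} + 2.

Base case: t(1) = 11, and 3^{1+1} + 2 = 9 + 2 = 11.
Assume t(r) = 3^{r+1} + 2 for some r ≥ 1.
Then t(r+1) = 3t(r) − 4 = 3·(3^{r+1} + 2) − 4 = 3^{r+2} + 6 − 4 = 3^{r+2} + 2.
So the formula holds for r+1, and by induction t(n) = 3^{n+1} + 2 for all n ≥ 1.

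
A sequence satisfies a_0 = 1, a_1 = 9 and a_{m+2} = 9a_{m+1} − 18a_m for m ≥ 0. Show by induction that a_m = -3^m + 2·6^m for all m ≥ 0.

Base cases: a_0 = 1 and -3^0 + 2·6^0 = 1; a_1 = 9 and -3^1 + 2·6^1 = 9.
Assume a_j = -3^j + 2·6^j for all 0 ≤ j ≤ k, where k ≥ 1.
Then a_{k+1} = 9a_k − 18a_{k−1} = 9·(-3^k + 2·6^k) − 18·(-3^{k−1} + 2·6^{k−1}) = -(9·3 − 18)3^{k−1} + 2·(9·6 − 18)6^{k−1} = -9·3^{k−1} + 72·6^{k−1} = -3^{k+1} + 2·6^{k+1}.
So the formula holds for k+1, and by strong induction a_m = -3^m + 2·6^m for all m ≥ 0.

a_m = -3^m + 2·6^m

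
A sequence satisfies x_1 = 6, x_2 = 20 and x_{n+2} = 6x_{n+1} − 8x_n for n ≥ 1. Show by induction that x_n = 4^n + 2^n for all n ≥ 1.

Base cases: x_1 = 6 and 4^1 + 2^1 = 6; x_2 = 20 and 4^2 + 2^2 = 20.
Assume x_i = 4^i + 2^i for all 1 ≤ i ≤ j, where j ≥ 2.
Then x_{j+1} = 6x_j − 8x_{j−1} = 6·(4^j + 2^j) − 8·(4^{j−1} + 2^{j−1}) = (6·4 − 8)4^{j−1} + (6·2 − 8)2^{j−1} = 16·4^{j−1} + 4·2^{j−1} = 4^{j+1} + 2^{j+1}.
So the formula holds for j+1, and by strong induction x_n = 4^n + 2^n for all n ≥ 1.

x_n = 4^n + 2^n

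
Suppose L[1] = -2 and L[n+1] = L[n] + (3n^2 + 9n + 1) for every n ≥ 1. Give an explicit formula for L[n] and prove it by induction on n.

Claim: L[n] = n^3 + 3n^2 − 3n − 3.

Base case: L[1] = -2, and 1^3 + 3·1^2 − 3·1 − 3 = -2.
Assume L[k] = k^3 + 3k^2 − 3k − 3.
Then L[k+1] = L[k] + (3k^2 + 9k + 1) = (k^3 + 3k^2 − 3k − 3) + (3k^2 + 9k + 1) = k^3 + 6k^2 + 6k − 2,
and (k+1)^3 + 3·(k+1)^2 − 3·(k+1) − 3 = k^3 + 6k^2 + 6k − 2.
This completes the inductive step, so L[n] = n^3 + 3n^2 − 3n − 3 for all n ≥ 1.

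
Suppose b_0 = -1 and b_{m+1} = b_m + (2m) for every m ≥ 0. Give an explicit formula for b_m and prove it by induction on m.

Claim: b_m = m^2 − m − 1.

Base case: b_0 = -1, and 0^2 − 0 − 1 = -1.
Assume b_k = k^2 − k − 1.
Then b_{k+1} = b_k + (2k) = (k^2 − k − 1) + (2k) = k^2 + k − 1,
and (k+1)^2 − (k+1) − 1 = k^2 + k − 1.
This completes the inductive step, so b_m = m^2 − m − 1 for all m ≥ 0.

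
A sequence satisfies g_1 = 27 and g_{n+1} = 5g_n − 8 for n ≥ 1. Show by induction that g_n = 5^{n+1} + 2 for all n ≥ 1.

Base case: g_1 = 27, and 5^{1+1} + 2 = 25 + 2 = 27.
Assume g_m = 5^{m+1} + 2 for some m ≥ 1.
Then g_{m+1} = 5g_m − 8 = 5·(5^{m+1} + 2) − 8 = 5^{m+2} + 10 − 8 = 5^{m+2} + 2.
Hence g_n = 5^{n+1} + 2 for every n ≥ 1, by induction.

g_n = 5^{n+1} + 2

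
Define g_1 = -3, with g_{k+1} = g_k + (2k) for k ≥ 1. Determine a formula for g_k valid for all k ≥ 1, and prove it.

Claim: g_k = k^2 − k − 3.

Base case: g_1 = -3, and 1^2 − 1 − 3 = -3.
Assume g_r = r^2 − r − 3.
Then g_{r+1} = g_r + (2r) = (r^2 − r − 3) + (2r) = r^2 + r − 3,
and (r+1)^2 − (r+1) − 3 = r^2 + r − 3.
This completes the inductive step, so g_k = k^2 − k − 3 for all k ≥ 1.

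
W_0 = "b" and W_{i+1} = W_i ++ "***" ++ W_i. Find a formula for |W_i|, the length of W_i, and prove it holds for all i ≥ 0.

Claim: |W_i| = 2^{i+2} − 3.

Base case: |W_0| = 1, and 2^{0+2} − 3 = 1.
Assume |W_j| = 2^{j+2} − 3.
Then |W_{j+1}| = |W_j| + 3 + |W_j| = 2|W_j| + 3 = 2(2^{j+2} − 3) + 3 = 2^{j+3} − 6 + 3 = 2^{j+3} − 3.
This completes the inductive step, so |W_i| = 2^{i+2} − 3 for all i ≥ 0.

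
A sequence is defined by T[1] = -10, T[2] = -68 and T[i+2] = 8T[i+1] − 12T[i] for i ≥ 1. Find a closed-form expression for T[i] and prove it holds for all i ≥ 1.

Claim: T[i] = 2^i − 2·6^i.

Base cases: T[1] = -10 and 2^1 − 2·6^1 = -10; T[2] = -68 and 2^2 − 2·6^2 = -68.
Assume T[t] = 2^t − 2·6^t for all 1 ≤ t ≤ j, where j ≥ 2.
Then T[j+1] = 8T[j] − 12T[j−1] = 8·(2^j − 2·6^j) − 12·(2^{j−1} − 2·6^{j−1}) = (8·2 − 12)2^{j−1} − 2·(8·6 − 12)6^{j−1} = 4·2^{j−1} − 72·6^{j−1} = 2^{j+1} − 2·6^{j+1}.
Hence T[i] = 2^i − 2·6^i for every i ≥ 1, by strong induction.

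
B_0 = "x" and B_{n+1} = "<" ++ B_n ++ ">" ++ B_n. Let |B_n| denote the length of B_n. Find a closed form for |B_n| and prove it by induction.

Claim: |B_n| = 3·2^n − 2.

Base case: |B_0| = 1, and 3·2^0 − 2 = 1.
Assume |B_m| = 3·2^m − 2.
Then |B_{m+1}| = 1 + |B_m| + 1 + |B_m| = 2|B_m| + 2 = 2(3·2^m − 2) + 2 = 3·2^{m+1} − 4 + 2 = 3·2^{m+1} − 2.
By induction, |B_n| = 3·2^n − 2 for all n ≥ 0.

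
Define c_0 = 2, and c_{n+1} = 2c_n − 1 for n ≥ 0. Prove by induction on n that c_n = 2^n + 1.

Base case: c_0 = 2, and 2^0 + 1 = 1 + 1 = 2.
Assume c_j = 2^j + 1 for some j ≥ 0.
Then c_{j+1} = 2c_j − 1 = 2·(2^j + 1) − 1 = 2^{j+1} + 2 − 1 = 2^{j+1} + 1.
By induction, c_n = 2^n + 1 for all n ≥ 0.

c_n = 2^n + 1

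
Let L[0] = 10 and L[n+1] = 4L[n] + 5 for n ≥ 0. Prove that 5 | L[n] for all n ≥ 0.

Base case: L[0] = 10 = 5·2, so 5 | L[0].
Assume 5 | L[r], so L[r] = 5t for some integer t.
Then L[r+1] = 4L[r] + 5 = 4·(5t) + 5 = 5(4t + 1), so 5 | L[r+1].
By induction, 5 | L[n] for all n ≥ 0.

5 | L[n]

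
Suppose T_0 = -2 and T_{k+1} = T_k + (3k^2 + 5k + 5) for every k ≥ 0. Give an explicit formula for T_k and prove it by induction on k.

Claim: T_k = k^3 + k^2 + 3k − 2.

Base case: T_0 = -2, and 0^3 + 0^2 + 3·0 − 2 = -2.
Assume T_m = m^3 + m^2 + 3m − 2.
Then T_{m+1} = T_m + (3m^2 + 5m + 5) = (m^3 + m^2 + 3m − 2) + (3m^2 + 5m + 5) = m^3 + 4m^2 + 8m + 3,
and (m+1)^3 + (m+1)^2 + 3·(m+1) − 2 = m^3 + 4m^2 + 8m + 3.
Hence T_k = k^3 + k^2 + 3k − 2 for every k ≥ 0, by induction.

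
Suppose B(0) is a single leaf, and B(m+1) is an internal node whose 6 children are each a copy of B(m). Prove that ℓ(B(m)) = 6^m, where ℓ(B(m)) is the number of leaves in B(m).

Base case: ℓ(B(0)) = 1, and 6^0 = 1.
Assume ℓ(B(k)) = 6^k.
Then ℓ(B(k+1)) = 6·ℓ(B(k)) = 6·6^k = 6^{k+1}.
Hence ℓ(B(m)) = 6^m for every m ≥ 0, by induction.

ℓ(B(m)) = 6^m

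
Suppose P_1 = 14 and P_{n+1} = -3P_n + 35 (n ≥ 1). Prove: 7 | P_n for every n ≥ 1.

Base case: P_1 = 14 = 7·2, so 7 | P_1.
Assume 7 | P_j, so P_j = 7t for some integer t.
Then P_{j+1} = -3P_j + 35 = -3·(7t) + 35 = 7(-3t + 5), so 7 | P_{j+1}.
Hence 7 | P_n for every n ≥ 1, by induction.

7 | P_n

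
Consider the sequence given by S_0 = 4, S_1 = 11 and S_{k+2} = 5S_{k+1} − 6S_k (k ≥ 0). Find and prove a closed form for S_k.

Claim: S_k = 3·3^k + 2^k.

Base cases: S_0 = 4 and 3·3^0 + 2^0 = 4; S_1 = 11 and 3·3^1 + 2^1 = 11.
Assume S_j = 3·3^j + 2^j for all 0 ≤ j ≤ r, where r ≥ 1.
Then S_{r+1} = 5S_r − 6S_{r−1} = 5·(3·3^r + 2^r) − 6·(3·3^{r−1} + 2^{r−1}) = 3·(5·3 − 6)3^{r−1} + (5·2 − 6)2^{r−1} = 27·3^{r−1} + 4·2^{r−1} = 3·3^{r+1} + 2^{r+1}.
This completes the inductive step, so S_k = 3·3^k + 2^k for all k ≥ 0.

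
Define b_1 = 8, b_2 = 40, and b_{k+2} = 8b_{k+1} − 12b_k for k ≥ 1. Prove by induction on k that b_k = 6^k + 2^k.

Base cases: b_1 = 8 and 6^1 + 2^1 = 8; b_2 = 40 and 6^2 + 2^2 = 40.
Assume b_j = 6^j + 2^j for all 1 ≤ j ≤ m, where m ≥ 2.
Then b_{m+1} = 8b_m − 12b_{m−1} = 8·(6^m + 2^m) − 12·(6^{m−1} + 2^{m−1}) = (8·6 − 12)6^{m−1} + (8·2 − 12)2^{m−1} = 36·6^{m−1} + 4·2^{m−1} = 6^{m+1} + 2^{m+1}.
By strong induction, b_k = 6^k + 2^k for all k ≥ 1.

b_k = 6^k + 2^k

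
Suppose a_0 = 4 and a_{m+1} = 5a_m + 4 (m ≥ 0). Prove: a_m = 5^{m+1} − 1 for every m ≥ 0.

Base case: a_0 = 4, and 5^{0+1} − 1 = 5 − 1 = 4.
Assume a_k = 5^{k+1} − 1 for some k ≥ 0.
Then a_{k+1} = 5a_k + 4 = 5·(5^{k+1} − 1) + 4 = 5^{k+2} − 5 + 4 = 5^{k+2} − 1.
So the formula holds for k+1, and by induction a_m = 5^{m+1} − 1 for all m ≥ 0.

a_m = 5^{m+1} − 1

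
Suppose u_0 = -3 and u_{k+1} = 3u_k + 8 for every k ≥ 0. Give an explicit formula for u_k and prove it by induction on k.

Claim: u_k = 3^k − 4.

Base case: u_0 = -3, and 3^0 − 4 = 1 − 4 = -3.
Assume u_r = 3^r − 4 for some r ≥ 0.
Then u_{r+1} = 3u_r + 8 = 3·(3^r − 4) + 8 = 3^{r+1} − 12 + 8 = 3^{r+1} − 4.
Hence u_k = 3^k − 4 for every k ≥ 0, by induction.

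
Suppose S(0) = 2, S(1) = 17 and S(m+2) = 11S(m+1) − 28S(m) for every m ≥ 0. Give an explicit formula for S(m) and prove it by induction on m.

Claim: S(m) = 3·7^m − 4^m.

Base cases: S(0) = 2 and 3·7^0 − 4^0 = 2; S(1) = 17 and 3·7^1 − 4^1 = 17.
Assume S(j) = 3·7^j − 4^j for all 0 ≤ j ≤ r, where r ≥ 1.
Then S(r+1) = 11S(r) − 28S(r−1) = 11·(3·7^r − 4^r) − 28·(3·7^{r−1} − 4^{r−1}) = 3·(11·7 − 28)7^{r−1} − (11·4 − 28)4^{r−1} = 147·7^{r−1} − 16·4^{r−1} = 3·7^{r+1} − 4^{r+1}.
Hence S(m) = 3·7^m − 4^m for every m ≥ 0, by strong induction.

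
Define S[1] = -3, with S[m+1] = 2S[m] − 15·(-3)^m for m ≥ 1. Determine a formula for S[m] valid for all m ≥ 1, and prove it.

Claim: S[m] = 3·2^m + 3·(-3)^m.

Base case: S[1] = -3, and 3·2^1 + 3·(-3)^1 = 6 − 9 = -3.
Assume S[k] = 3·2^k + 3·(-3)^k for some k ≥ 1.
Then S[k+1] = 2S[k] − 15·(-3)^k = 2·(3·2^k + 3·(-3)^k) − 15·(-3)^k = 3·2^{k+1} + 6·(-3)^k − 15·(-3)^k = 3·2^{k+1} − 9·(-3)^k = 3·2^{k+1} + 3·(-3)^{k+1}.
So the formula holds for k+1, and by induction S[m] = 3·2^m + 3·(-3)^m for all m ≥ 1.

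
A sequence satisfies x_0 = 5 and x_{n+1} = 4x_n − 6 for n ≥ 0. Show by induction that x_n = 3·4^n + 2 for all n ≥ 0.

Base case: x_0 = 5, and 3·4^0 + 2 = 3 + 2 = 5.
Assume x_j = 3·4^j + 2 for some j ≥ 0.
Then x_{j+1} = 4x_j − 6 = 4·(3·4^j + 2) − 6 = 12·4^j + 8 − 6 = 3·4^{j+1} + 2.
Hence x_n = 3·4^n + 2 for every n ≥ 0, by induction.

x_n = 3·4^n + 2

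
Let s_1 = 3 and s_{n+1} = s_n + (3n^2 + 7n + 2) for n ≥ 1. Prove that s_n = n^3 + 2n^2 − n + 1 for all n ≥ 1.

Base case: s_1 = 3, and 1^3 + 2·1^2 − 1 + 1 = 3.
Assume s_k = k^3 + 2k^2 − k + 1.
Then s_{k+1} = s_k + (3k^2 + 7k + 2) = (k^3 + 2k^2 − k + 1) + (3k^2 + 7k + 2) = k^3 + 5k^2 + 6k + 3,
and (k+1)^3 + 2·(k+1)^2 − (k+1) + 1 = k^3 + 5k^2 + 6k + 3.
This completes the inductive step, so s_n = n^3 + 2n^2 − n + 1 for all n ≥ 1.

s_n = n^3 + 2n^2 − n + 1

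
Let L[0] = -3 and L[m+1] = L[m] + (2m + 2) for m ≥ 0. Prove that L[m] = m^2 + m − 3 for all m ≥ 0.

Base case: L[0] = -3, and 0^2 + 0 − 3 = -3.
Assume L[r] = r^2 + r − 3.
Then L[r+1] = L[r] + (2r + 2) = (r^2 + r − 3) + (2r + 2) = r^2 + 3r − 1,
and (r+1)^2 + (r+1) − 3 = r^2 + 3r − 1.
This completes the inductive step, so L[m] = m^2 + m − 3 for all m ≥ 0.

L[m] = m^2 + m − 3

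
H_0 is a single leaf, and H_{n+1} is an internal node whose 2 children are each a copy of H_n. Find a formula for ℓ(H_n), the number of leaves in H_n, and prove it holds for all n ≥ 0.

Claim: ℓ(H_n) = 2^n.

Base case: ℓ(H_0) = 1, and 2^0 = 1.
Assume ℓ(H_m) = 2^m.
Then ℓ(H_{m+1}) = 2·ℓ(H_m) = 2·2^m = 2^{m+1}.
By induction, ℓ(H_n) = 2^n for all n ≥ 0.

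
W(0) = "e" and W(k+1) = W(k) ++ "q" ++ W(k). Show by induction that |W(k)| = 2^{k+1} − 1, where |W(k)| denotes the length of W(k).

Base case: |W(0)| = 1, and 2^{0+1} − 1 = 1.
Assume |W(m)| = 2^{m+1} − 1.
Then |W(m+1)| = |W(m)| + 1 + |W(m)| = 2|W(m)| + 1 = 2(2^{m+1} − 1) + 1 = 2^{m+2} − 2 + 1 = 2^{m+2} − 1.
By induction, |W(k)| = 2^{k+1} − 1 for all k ≥ 0.

|W(k)| = 2^{k+1} − 1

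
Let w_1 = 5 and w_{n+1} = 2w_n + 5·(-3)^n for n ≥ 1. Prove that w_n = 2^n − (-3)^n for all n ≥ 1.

Base case: w_1 = 5, and 2^1 − (-3)^1 = 2 + 3 = 5.
Assume w_j = 2^j − (-3)^j for some j ≥ 1.
Then w_{j+1} = 2w_j + 5·(-3)^j = 2·(2^j − (-3)^j) + 5·(-3)^j = 2^{j+1} − 2·(-3)^j + 5·(-3)^j = 2^{j+1} + 3·(-3)^j = 2^{j+1} − (-3)^{j+1}.
Hence w_n = 2^n − (-3)^n for every n ≥ 1, by induction.

w_n = 2^n − (-3)^n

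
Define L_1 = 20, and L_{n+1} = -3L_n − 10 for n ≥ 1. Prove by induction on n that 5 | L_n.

Base case: L_1 = 20 = 5·4, so 5 | L_1.
Assume 5 | L_j, so L_j = 5t for some integer t.
Then L_{j+1} = -3L_j − 10 = -3·(5t) − 10 = 5(-3t − 2), so 5 | L_{j+1}.
This completes the inductive step, so 5 | L_n for all n ≥ 1.

5 | L_n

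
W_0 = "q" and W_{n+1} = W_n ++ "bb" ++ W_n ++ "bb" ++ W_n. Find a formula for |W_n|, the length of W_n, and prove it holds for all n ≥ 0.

Claim: |W_n| = 3^{n+1} − 2.

Base case: |W_0| = 1, and 3^{0+1} − 2 = 1.
Assume |W_j| = 3^{j+1} − 2.
Then |W_{j+1}| = 3|W_j| + 4 = 3(3^{j+1} − 2) + 4 = 3^{j+2} − 6 + 4 = 3^{j+2} − 2.
By induction, |W_n| = 3^{n+1} − 2 for all n ≥ 0.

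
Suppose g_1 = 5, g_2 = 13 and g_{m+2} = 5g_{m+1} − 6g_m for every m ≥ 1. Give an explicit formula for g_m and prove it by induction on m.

Claim: g_m = 2^m + 3^m.

Base cases: g_1 = 5 and 2^1 + 3^1 = 5; g_2 = 13 and 2^2 + 3^2 = 13.
Assume g_j = 2^j + 3^j for all 1 ≤ j ≤ k, where k ≥ 2.
Then g_{k+1} = 5g_k − 6g_{k−1} = 5·(2^k + 3^k) − 6·(2^{k−1} + 3^{k−1}) = (5·2 − 6)2^{k−1} + (5·3 − 6)3^{k−1} = 4·2^{k−1} + 9·3^{k−1} = 2^{k+1} + 3^{k+1}.
So the formula holds for k+1, and by strong induction g_m = 2^m + 3^m for all m ≥ 1.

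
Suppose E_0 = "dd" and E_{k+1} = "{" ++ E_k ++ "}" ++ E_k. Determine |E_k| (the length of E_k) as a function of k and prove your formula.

Claim: |E_k| = 2^{k+2} − 2.

Base case: |E_0| = 2, and 2^{0+2} − 2 = 2.
Assume |E_r| = 2^{r+2} − 2.
Then |E_{r+1}| = 1 + |E_r| + 1 + |E_r| = 2|E_r| + 2 = 2(2^{r+2} − 2) + 2 = 2^{r+3} − 4 + 2 = 2^{r+3} − 2.
By induction, |E_k| = 2^{k+2} − 2 for all k ≥ 0.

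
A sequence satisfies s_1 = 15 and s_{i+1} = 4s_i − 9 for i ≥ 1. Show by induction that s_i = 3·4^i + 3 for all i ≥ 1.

Base case: s_1 = 15, and 3·4^1 + 3 = 12 + 3 = 15.
Assume s_j = 3·4^j + 3 for some j ≥ 1.
Then s_{j+1} = 4s_j − 9 = 4·(3·4^j + 3) − 9 = 12·4^j + 12 − 9 = 3·4^{j+1} + 3.
This completes the inductive step, so s_i = 3·4^i + 3 for all i ≥ 1.

s_i = 3·4^i + 3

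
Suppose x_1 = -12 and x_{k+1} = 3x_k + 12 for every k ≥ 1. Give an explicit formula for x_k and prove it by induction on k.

Claim: x_k = -2·3^k − 6.

Base case: x_1 = -12, and -2·3^1 − 6 = -6 − 6 = -12.
Assume x_m = -2·3^m − 6 for some m ≥ 1.
Then x_{m+1} = 3x_m + 12 = 3·(-2·3^m − 6) + 12 = -6·3^m − 18 + 12 = -2·3^{m+1} − 6.
Hence x_k = -2·3^k − 6 for every k ≥ 1, by induction.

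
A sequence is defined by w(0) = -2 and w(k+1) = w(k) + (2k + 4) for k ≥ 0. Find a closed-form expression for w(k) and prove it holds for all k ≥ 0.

Claim: w(k) = k^2 + 3k − 2.

Base case: w(0) = -2, and 0^2 + 3·0 − 2 = -2.
Assume w(r) = r^2 + 3r − 2.
Then w(r+1) = w(r) + (2r + 4) = (r^2 + 3r − 2) + (2r + 4) = r^2 + 5r + 2,
and (r+1)^2 + 3·(r+1) − 2 = r^2 + 5r + 2.
By induction, w(k) = k^2 + 3k − 2 for all k ≥ 0.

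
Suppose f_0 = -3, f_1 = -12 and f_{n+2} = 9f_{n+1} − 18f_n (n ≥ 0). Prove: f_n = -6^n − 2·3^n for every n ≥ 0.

Base cases: f_0 = -3 and -6^0 − 2·3^0 = -3; f_1 = -12 and -6^1 − 2·3^1 = -12.
Assume f_i = -6^i − 2·3^i for all 0 ≤ i ≤ j, where j ≥ 1.
Then f_{j+1} = 9f_j − 18f_{j−1} = 9·(-6^j − 2·3^j) − 18·(-6^{j−1} − 2·3^{j−1}) = -(9·6 − 18)6^{j−1} − 2·(9·3 − 18)3^{j−1} = -36·6^{j−1} − 18·3^{j−1} = -6^{j+1} − 2·3^{j+1}.
By strong induction, f_n = -6^n − 2·3^n for all n ≥ 0.

f_n = -6^n − 2·3^n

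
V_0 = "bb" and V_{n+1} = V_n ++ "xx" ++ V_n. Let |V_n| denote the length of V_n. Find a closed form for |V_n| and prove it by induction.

Claim: |V_n| = 2^{n+2} − 2.

Base case: |V_0| = 2, and 2^{0+2} − 2 = 2.
Assume |V_r| = 2^{r+2} − 2.
Then |V_{r+1}| = |V_r| + 2 + |V_r| = 2|V_r| + 2 = 2(2^{r+2} − 2) + 2 = 2^{r+3} − 4 + 2 = 2^{r+3} − 2.
Hence |V_n| = 2^{n+2} − 2 for every n ≥ 0, by induction.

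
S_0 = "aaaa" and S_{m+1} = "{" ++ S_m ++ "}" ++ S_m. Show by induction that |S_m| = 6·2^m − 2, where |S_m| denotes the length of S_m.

Base case: |S_0| = 4, and 6·2^0 − 2 = 4.
Assume |S_r| = 6·2^r − 2.
Then |S_{r+1}| = 1 + |S_r| + 1 + |S_r| = 2|S_r| + 2 = 2(6·2^r − 2) + 2 = 6·2^{r+1} − 4 + 2 = 6·2^{r+1} − 2.
Hence |S_m| = 6·2^m − 2 for every m ≥ 0, by induction.

|S_m| = 6·2^m − 2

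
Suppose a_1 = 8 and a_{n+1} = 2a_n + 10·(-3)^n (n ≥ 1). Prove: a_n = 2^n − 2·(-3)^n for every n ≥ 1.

Base case: a_1 = 8, and 2^1 − 2·(-3)^1 = 2 + 6 = 8.
Assume a_k = 2^k − 2·(-3)^k for some k ≥ 1.
Then a_{k+1} = 2a_k + 10·(-3)^k = 2·(2^k − 2·(-3)^k) + 10·(-3)^k = 2^{k+1} − 4·(-3)^k + 10·(-3)^k = 2^{k+1} + 6·(-3)^k = 2^{k+1} − 2·(-3)^{k+1}.
Hence a_n = 2^n − 2·(-3)^n for every n ≥ 1, by induction.

a_n = 2^n − 2·(-3)^n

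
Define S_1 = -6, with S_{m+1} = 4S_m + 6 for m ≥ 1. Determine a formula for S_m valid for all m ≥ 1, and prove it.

Claim: S_m = -4^m − 2.

Base case: S_1 = -6, and -4^1 − 2 = -4 − 2 = -6.
Assume S_k = -4^k − 2 for some k ≥ 1.
Then S_{k+1} = 4S_k + 6 = 4·(-4^k − 2) + 6 = -4^{k+1} − 8 + 6 = -4^{k+1} − 2.
Hence S_m = -4^m − 2 for every m ≥ 1, by induction.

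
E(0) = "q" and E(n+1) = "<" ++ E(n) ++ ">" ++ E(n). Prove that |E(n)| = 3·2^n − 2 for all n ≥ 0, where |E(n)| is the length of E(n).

Base case: |E(0)| = 1, and 3·2^0 − 2 = 1.
Assume |E(r)| = 3·2^r − 2.
Then |E(r+1)| = 1 + |E(r)| + 1 + |E(r)| = 2|E(r)| + 2 = 2(3·2^r − 2) + 2 = 3·2^{r+1} − 4 + 2 = 3·2^{r+1} − 2.
By induction, |E(n)| = 3·2^n − 2 for all n ≥ 0.

|E(n)| = 3·2^n − 2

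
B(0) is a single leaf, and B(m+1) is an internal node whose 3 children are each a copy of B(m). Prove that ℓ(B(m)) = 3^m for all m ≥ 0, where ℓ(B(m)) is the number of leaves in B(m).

Base case: ℓ(B(0)) = 1, and 3^0 = 1.
Assume ℓ(B(k)) = 3^k.
Then ℓ(B(k+1)) = 3·ℓ(B(k)) = 3·3^k = 3^{k+1}.
Hence ℓ(B(m)) = 3^m for every m ≥ 0, by induction.

ℓ(B(m)) = 3^m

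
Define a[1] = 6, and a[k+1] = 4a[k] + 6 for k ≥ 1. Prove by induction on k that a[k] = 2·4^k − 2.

Base case: a[1] = 6, and 2·4^1 − 2 = 8 − 2 = 6.
Assume a[j] = 2·4^j − 2 for some j ≥ 1.
Then a[j+1] = 4a[j] + 6 = 4·(2·4^j − 2) + 6 = 8·4^j − 8 + 6 = 2·4^{j+1} − 2.
Hence a[k] = 2·4^k − 2 for every k ≥ 1, by induction.

a[k] = 2·4^k − 2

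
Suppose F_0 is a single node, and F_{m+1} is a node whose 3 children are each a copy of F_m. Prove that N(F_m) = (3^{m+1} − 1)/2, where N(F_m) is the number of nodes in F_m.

Base case: N(F_0) = 1, and (3^{0+1} − 1)/2 = 1.
Assume N(F_r) = (3^{r+1} − 1)/2.
Then N(F_{r+1}) = 1 + 3N(F_r) = 1 + 3·(3^{r+1} − 1)/2 = 1 + (3^{r+2} − 3)/2 = (2 + 3^{r+2} − 3)/2 = (3^{r+2} − 1)/2.
This completes the inductive step, so N(F_m) = (3^{m+1} − 1)/2 for all m ≥ 0.

N(F_m) = (3^{m+1} − 1)/2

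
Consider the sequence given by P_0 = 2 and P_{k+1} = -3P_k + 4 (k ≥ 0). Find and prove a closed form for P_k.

Claim: P_k = (-3)^k + 1.

Base case: P_0 = 2, and (-3)^0 + 1 = 1 + 1 = 2.
Assume P_m = (-3)^m + 1 for some m ≥ 0.
Then P_{m+1} = -3P_m + 4 = -3·((-3)^m + 1) + 4 = -3·(-3)^m − 3 + 4 = (-3)^{m+1} + 1.
Hence P_k = (-3)^k + 1 for every k ≥ 0, by induction.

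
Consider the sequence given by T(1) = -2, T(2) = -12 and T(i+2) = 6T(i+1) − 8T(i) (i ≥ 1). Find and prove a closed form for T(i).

Claim: T(i) = 2^i − 4^i.

Base cases: T(1) = -2 and 2^1 − 4^1 = -2; T(2) = -12 and 2^2 − 4^2 = -12.
Assume T(j) = 2^j − 4^j for all 1 ≤ j ≤ r, where r ≥ 2.
Then T(r+1) = 6T(r) − 8T(r−1) = 6·(2^r − 4^r) − 8·(2^{r−1} − 4^{r−1}) = (6·2 − 8)2^{r−1} − (6·4 − 8)4^{r−1} = 4·2^{r−1} − 16·4^{r−1} = 2^{r+1} − 4^{r+1}.
So the formula holds for r+1, and by strong induction T(i) = 2^i − 4^i for all i ≥ 1.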